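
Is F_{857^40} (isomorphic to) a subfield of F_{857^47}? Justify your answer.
No: F_{857^40} is not a subfield of F_{857^47}

F_{p^m} embeds in F_{p^n} iff m | n. Here 40 ∤ 47 (since 47 = 1·40 + 7 with remainder 7 ≠ 0), so F_{857^40} is not a subfield of F_{857^47}. Equivalently: if it were, the tower law would give 40 = [F_{857^40}:F_857] dividing [F_{857^47}:F_857] = 47, contradiction.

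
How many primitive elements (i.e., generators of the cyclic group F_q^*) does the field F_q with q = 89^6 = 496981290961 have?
There are φ(496981290960) = 102979123200 primitive elements

F_q^* is cyclic of order q - 1 = 496981290960. A cyclic group of order m has exactly φ(m) generators. Here m = 496981290960 = 2^4 · 3^3 · 5 · 7 · 11 · 373 · 8011, so the number of primitive elements is φ(496981290960) = 102979123200.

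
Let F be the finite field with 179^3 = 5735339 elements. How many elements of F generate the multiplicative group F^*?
There are φ(5735338) = 2429856 primitive elements

F_q^* is cyclic of order q - 1 = 5735338. A cyclic group of order m has exactly φ(m) generators. Here m = 5735338 = 2 · 7 · 89 · 4603, so the number of primitive elements is φ(5735338) = 2429856.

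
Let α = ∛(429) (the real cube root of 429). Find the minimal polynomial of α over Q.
m_α(x) = x^3 - 429

α satisfies α^3 = 429, so x^3 - 429 annihilates α. By the rational root test, a rational root p/q (in lowest terms) of x^3 - 429 would satisfy p^3 = 429 q^3, forcing q = 1 and p^3 = 429; but 429 is not a perfect cube, contradiction. A monic cubic over Q with no rational root is irreducible (any nontrivial factorization would include a linear factor). Hence x^3 - 429 is the minimal polynomial of α, and in particular [Q(α):Q] = 3.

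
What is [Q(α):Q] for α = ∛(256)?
[Q(α):Q] = 3

The minimal polynomial of α is x^3 - 256, irreducible over Q since 256 is not a perfect cube (so x^3 - 256 has no rational root). Hence [Q(α):Q] = deg(m_α) = 3.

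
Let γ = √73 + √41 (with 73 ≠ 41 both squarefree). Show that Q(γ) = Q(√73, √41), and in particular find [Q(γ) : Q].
[Q(γ) : Q] = 4 (equivalently, Q(γ) = Q(√73, √41))

Obviously Q(γ) ⊆ Q(√73, √41), and [Q(√73, √41):Q] = 4 (since 73, 41 are distinct squarefree integers > 1 with 2993 not a perfect square). To show equality we compute the minimal polynomial of γ. From γ = √73 + √41: γ^2 = 73 + 2√(2993) + 41 = 114 + 2√(2993), so γ^2 - 114 = 2√(2993); squaring, (γ^2 - 114)^2 = 4·2993, i.e. γ^4 - 228γ^2 + 12996 - 11972 = 0, i.e. γ^4 - 228γ^2 + 1024 = 0. So γ is a root of x^4 - 228x^2 + 1024. This polynomial is irreducible over Q: it has no rational root (each ±√73 ± √41 is irrational), and any factorization into two quadratics over Q would force √(2993) ∈ Q (pairing opposite roots) or √73, √41 ∈ Q (other pairings), all impossible. Hence [Q(γ):Q] = 4 = [Q(√73, √41):Q], so Q(γ) = Q(√73, √41).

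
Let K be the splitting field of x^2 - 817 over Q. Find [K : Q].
[K : Q] = 2

f(x) = x^2 - 817 factors as (x - √817)(x + √817). The splitting field is K = Q(√817). Since 817 is squarefree and > 1, it is not a perfect square, so x^2 - 817 is irreducible over Q and [Q(√817) : Q] = 2. Hence [K : Q] = 2.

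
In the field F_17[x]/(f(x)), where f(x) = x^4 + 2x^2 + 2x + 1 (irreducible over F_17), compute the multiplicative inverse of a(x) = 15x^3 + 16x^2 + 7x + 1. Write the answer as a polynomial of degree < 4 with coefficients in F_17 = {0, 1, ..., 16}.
a(x)^(-1) ≡ 9x^3 + x^2 + 13x + 5 (mod f(x))

Since f is irreducible over F_17, F_17[x]/(f) is a field and a(x) ≠ 0 has an inverse. Apply the extended Euclidean algorithm to f(x) and a(x) in F_17[x]: f(x) = (8x + 13)·a(x) + (10x^2 + 5x + 5);  a(x) = (10x)·(10x^2 + 5x + 5) + (8x + 1);  (10x^2 + 5x + 5) = (14x + 1)·(8x + 1) + (4). The last nonzero remainder is the constant 4 = gcd(f, a) in F_17. Back-substituting through the division chain expresses 4 = s(x)·a(x) + t(x)·f(x) with s(x) ≡ 2x^3 + 4x^2 + x + 3 (mod f), so (2x^3 + 4x^2 + x + 3)·a(x) ≡ 4 (mod f). Multiplying by 4^(-1) ≡ 13 in F_17 gives a(x)^(-1) ≡ 13·(2x^3 + 4x^2 + x + 3) ≡ 9x^3 + x^2 + 13x + 5 (mod f). Check: (15x^3 + 16x^2 + 7x + 1)·(9x^3 + x^2 + 13x + 5) = 16x^6 + 6x^5 + 2x^4 + 10x^3 + 2x^2 + 14x + 5 ≡ 1 (mod x^4 + 2x^2 + 2x + 1).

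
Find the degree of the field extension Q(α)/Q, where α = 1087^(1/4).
[Q(α):Q] = 4

α is a root of x^4 - 1087. By Eisenstein's criterion at the prime p = 1087 (which divides the constant term 1087 but p^2 = 1181569 does not, since 1087 is squarefree), x^4 - 1087 is irreducible over Q. Hence [Q(α):Q] = 4.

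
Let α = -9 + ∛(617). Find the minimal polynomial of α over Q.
m_α(x) = x^3 + 27x^2 + 243x + 112

Set β = α + 9 = ∛(617), so β^3 = 617. Then (α + 9)^3 - 617 = 0, i.e. α is a root of g(x) = (x + 9)^3 - 617 = x^3 + 27x^2 + 243x + 112. Since g(x) = h(x + 9) where h(x) = x^3 - 617, and h is irreducible over Q (because 617 is not a perfect cube, so h has no rational root, and a monic cubic with no rational root is irreducible), g is also irreducible (irreducibility is preserved under the substitution x → x + 9). Hence m_α(x) = x^3 + 27x^2 + 243x + 112.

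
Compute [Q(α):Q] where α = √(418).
[Q(α):Q] = 2

[Q(α):Q] equals the degree of the minimal polynomial of α. Here α^2 = 418 and x^2 - 418 is irreducible (d = 418 is squarefree, ≠ 1, hence not a square), so deg(m_α) = 2. Thus [Q(α):Q] = 2.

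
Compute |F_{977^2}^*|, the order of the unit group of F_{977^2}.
|F_{977^2}^*| = 954528

F_{977^2} has 977^2 = 954529 elements; its multiplicative group consists of all nonzero elements, so |F_{977^2}^*| = 954529 - 1 = 954528. (It is cyclic since any finite subgroup of the multiplicative group of a field is cyclic.)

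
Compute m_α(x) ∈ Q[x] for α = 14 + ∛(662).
m_α(x) = x^3 - 42x^2 + 588x - 3406

Set β = α - 14 = ∛(662), so β^3 = 662. Then (α - 14)^3 - 662 = 0, i.e. α is a root of g(x) = (x - 14)^3 - 662 = x^3 - 42x^2 + 588x - 3406. Since g(x) = h(x - 14) where h(x) = x^3 - 662, and h is irreducible over Q (because 662 is not a perfect cube, so h has no rational root, and a monic cubic with no rational root is irreducible), g is also irreducible (irreducibility is preserved under the substitution x → x - 14). Hence m_α(x) = x^3 - 42x^2 + 588x - 3406.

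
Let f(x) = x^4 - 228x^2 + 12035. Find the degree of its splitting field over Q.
[K : Q] = 4

Solving the quadratic in x^2: x^2 = (228 ± √(228^2 - 4·12035))/2 = (228 ± √3844)/2 = (228 ± 62)/2, giving x^2 = 145 or x^2 = 83. So f(x) = (x^2 - 145)(x^2 - 83) and the roots of f are ±√145, ±√83. Hence the splitting field is K = Q(√145, √83). Since 145 and 83 are distinct squarefree integers > 1, their product 12035 is not a perfect square, so √83 ∉ Q(√145). By the tower law [K:Q] = [Q(√145,√83):Q(√145)] · [Q(√145):Q] = 2 · 2 = 4.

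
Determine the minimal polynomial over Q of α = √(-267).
m_α(x) = x^2 + 267

α satisfies α^2 + 267 = 0, so x^2 + 267 annihilates α. Since d = -267 is squarefree and ≠ 1, it is not a perfect square in Q, so x^2 + 267 has no rational root and is therefore irreducible over Q (a degree-2 polynomial over a field is irreducible iff it has no root). Hence m_α(x) = x^2 + 267.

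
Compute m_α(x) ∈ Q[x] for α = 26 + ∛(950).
m_α(x) = x^3 - 78x^2 + 2028x - 18526

Set β = α - 26 = ∛(950), so β^3 = 950. Then (α - 26)^3 - 950 = 0, i.e. α is a root of g(x) = (x - 26)^3 - 950 = x^3 - 78x^2 + 2028x - 18526. Since g(x) = h(x - 26) where h(x) = x^3 - 950, and h is irreducible over Q (because 950 is not a perfect cube, so h has no rational root, and a monic cubic with no rational root is irreducible), g is also irreducible (irreducibility is preserved under the substitution x → x - 26). Hence m_α(x) = x^3 - 78x^2 + 2028x - 18526.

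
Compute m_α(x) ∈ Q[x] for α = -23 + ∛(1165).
m_α(x) = x^3 + 69x^2 + 1587x + 11002

Set β = α + 23 = ∛(1165), so β^3 = 1165. Then (α + 23)^3 - 1165 = 0, i.e. α is a root of g(x) = (x + 23)^3 - 1165 = x^3 + 69x^2 + 1587x + 11002. Since g(x) = h(x + 23) where h(x) = x^3 - 1165, and h is irreducible over Q (because 1165 is not a perfect cube, so h has no rational root, and a monic cubic with no rational root is irreducible), g is also irreducible (irreducibility is preserved under the substitution x → x + 23). Hence m_α(x) = x^3 + 69x^2 + 1587x + 11002.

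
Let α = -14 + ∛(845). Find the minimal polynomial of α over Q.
m_α(x) = x^3 + 42x^2 + 588x + 1899

Set β = α + 14 = ∛(845), so β^3 = 845. Then (α + 14)^3 - 845 = 0, i.e. α is a root of g(x) = (x + 14)^3 - 845 = x^3 + 42x^2 + 588x + 1899. Since g(x) = h(x + 14) where h(x) = x^3 - 845, and h is irreducible over Q (because 845 is not a perfect cube, so h has no rational root, and a monic cubic with no rational root is irreducible), g is also irreducible (irreducibility is preserved under the substitution x → x + 14). Hence m_α(x) = x^3 + 42x^2 + 588x + 1899.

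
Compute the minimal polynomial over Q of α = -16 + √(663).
m_α(x) = x^2 + 32x - 407

From α + 16 = √(663), squaring gives (α + 16)^2 = 663, i.e. α^2 + 32α + 256 = 663, so α^2 + 32α - 407 = 0. The discriminant of x^2 + 32x - 407 is (32)^2 - 4·(-407) = 1024 + 1628 = 2652, and 4·(663) is not a perfect square in Q since 663 is squarefree and ≠ 1. Hence x^2 + 32x - 407 is irreducible over Q and is the minimal polynomial of α.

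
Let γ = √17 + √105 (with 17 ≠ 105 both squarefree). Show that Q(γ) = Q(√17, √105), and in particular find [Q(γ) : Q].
[Q(γ) : Q] = 4 (equivalently, Q(γ) = Q(√17, √105))

Obviously Q(γ) ⊆ Q(√17, √105), and [Q(√17, √105):Q] = 4 (since 17, 105 are distinct squarefree integers > 1 with 1785 not a perfect square). To show equality we compute the minimal polynomial of γ. From γ = √17 + √105: γ^2 = 17 + 2√(1785) + 105 = 122 + 2√(1785), so γ^2 - 122 = 2√(1785); squaring, (γ^2 - 122)^2 = 4·1785, i.e. γ^4 - 244γ^2 + 14884 - 7140 = 0, i.e. γ^4 - 244γ^2 + 7744 = 0. So γ is a root of x^4 - 244x^2 + 7744. This polynomial is irreducible over Q: it has no rational root (each ±√17 ± √105 is irrational), and any factorization into two quadratics over Q would force √(1785) ∈ Q (pairing opposite roots) or √17, √105 ∈ Q (other pairings), all impossible. Hence [Q(γ):Q] = 4 = [Q(√17, √105):Q], so Q(γ) = Q(√17, √105).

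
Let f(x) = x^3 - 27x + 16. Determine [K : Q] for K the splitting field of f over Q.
[K : Q] = 6

By the rational root test, any rational root of the monic integer polynomial f(x) = x^3 - 27x + 16 must be an integer dividing the constant term 16, i.e. one of ±{1, 2, 4, 8, 16}. Evaluating: f(1) = -10, f(-1) = 42, f(2) = -30, f(-2) = 62, f(4) = -28, f(-4) = 60, f(8) = 312, f(-8) = -280, f(16) = 3680, f(-16) = -3648; none is 0, so f has no rational root and is therefore irreducible over Q (a cubic with no linear factor over a field is irreducible). For an irreducible cubic, the Galois group is A_3 or S_3 according as the discriminant disc(f) = -4a^3 - 27b^2 = -4·(-27)^3 - 27·(16)^2 = 71820 is or is not a square in Q. Here disc(f) = 71820 is not a perfect square in Q, so the Galois group of f over Q is not contained in A_3 and must be all of S_3. The splitting field has degree |S_3| = 6 over Q, so [K : Q] = 6.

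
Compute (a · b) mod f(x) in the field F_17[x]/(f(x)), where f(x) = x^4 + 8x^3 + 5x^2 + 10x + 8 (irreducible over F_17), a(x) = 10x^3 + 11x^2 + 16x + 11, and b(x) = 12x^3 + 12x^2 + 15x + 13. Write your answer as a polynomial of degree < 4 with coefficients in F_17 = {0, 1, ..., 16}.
a · b ≡ 16x^3 + 8x^2 + 8x + 5 (mod f(x))

Multiply in F_17[x]: a(x)·b(x) = (10x^3 + 11x^2 + 16x + 11)·(12x^3 + 12x^2 + 15x + 13) = x^6 + 14x^5 + 15x^4 + 7x^3 + 5x^2 + 16x + 7. This has degree ≥ 4, so divide by f(x) over F_17: x^6 + 14x^5 + 15x^4 + 7x^3 + 5x^2 + 16x + 7 = (x^2 + 6x + 13)·(x^4 + 8x^3 + 5x^2 + 10x + 8) + (16x^3 + 8x^2 + 8x + 5). Hence a·b ≡ 16x^3 + 8x^2 + 8x + 5 (mod f). (F_17[x]/(f) is a field with 17^4 = 83521 elements since f is irreducible of degree 4.)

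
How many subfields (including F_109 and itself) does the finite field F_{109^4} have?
F_{109^4} has 3 subfields

The subfields of F_{p^n} are exactly the fields F_{p^d} for d | n (each is the fixed field of the unique index-d subgroup of Gal(F_{p^n}/F_p) ≅ Z/nZ). The divisors of n = 4 are {1, 2, 4}, giving 3 subfields: F_{109^1}, F_{109^2}, F_{109^4}.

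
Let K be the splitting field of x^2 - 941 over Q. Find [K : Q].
[K : Q] = 2

f(x) = x^2 - 941 factors as (x - √941)(x + √941). The splitting field is K = Q(√941). Since 941 is squarefree and > 1, it is not a perfect square, so x^2 - 941 is irreducible over Q and [Q(√941) : Q] = 2. Hence [K : Q] = 2.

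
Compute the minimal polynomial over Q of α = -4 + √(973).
m_α(x) = x^2 + 8x - 957

From α + 4 = √(973), squaring gives (α + 4)^2 = 973, i.e. α^2 + 8α + 16 = 973, so α^2 + 8α - 957 = 0. The discriminant of x^2 + 8x - 957 is (8)^2 - 4·(-957) = 64 + 3828 = 3892, and 4·(973) is not a perfect square in Q since 973 is squarefree and ≠ 1. Hence x^2 + 8x - 957 is irreducible over Q and is the minimal polynomial of α.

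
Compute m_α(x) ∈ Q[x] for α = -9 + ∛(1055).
m_α(x) = x^3 + 27x^2 + 243x - 326

Set β = α + 9 = ∛(1055), so β^3 = 1055. Then (α + 9)^3 - 1055 = 0, i.e. α is a root of g(x) = (x + 9)^3 - 1055 = x^3 + 27x^2 + 243x - 326. Since g(x) = h(x + 9) where h(x) = x^3 - 1055, and h is irreducible over Q (because 1055 is not a perfect cube, so h has no rational root, and a monic cubic with no rational root is irreducible), g is also irreducible (irreducibility is preserved under the substitution x → x + 9). Hence m_α(x) = x^3 + 27x^2 + 243x - 326.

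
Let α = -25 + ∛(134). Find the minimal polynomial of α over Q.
m_α(x) = x^3 + 75x^2 + 1875x + 15491

Set β = α + 25 = ∛(134), so β^3 = 134. Then (α + 25)^3 - 134 = 0, i.e. α is a root of g(x) = (x + 25)^3 - 134 = x^3 + 75x^2 + 1875x + 15491. Since g(x) = h(x + 25) where h(x) = x^3 - 134, and h is irreducible over Q (because 134 is not a perfect cube, so h has no rational root, and a monic cubic with no rational root is irreducible), g is also irreducible (irreducibility is preserved under the substitution x → x + 25). Hence m_α(x) = x^3 + 75x^2 + 1875x + 15491.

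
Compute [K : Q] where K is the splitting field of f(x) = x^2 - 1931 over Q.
[K : Q] = 2

f(x) = x^2 - 1931 factors as (x - √1931)(x + √1931). The splitting field is K = Q(√1931). Since 1931 is squarefree and > 1, it is not a perfect square, so x^2 - 1931 is irreducible over Q and [Q(√1931) : Q] = 2. Hence [K : Q] = 2.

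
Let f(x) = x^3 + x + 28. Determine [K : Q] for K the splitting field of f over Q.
[K : Q] = 6

By the rational root test, any rational root of the monic integer polynomial f(x) = x^3 + x + 28 must be an integer dividing the constant term 28, i.e. one of ±{1, 2, 4, 7, 14, 28}. Evaluating: f(1) = 30, f(-1) = 26, f(2) = 38, f(-2) = 18, f(4) = 96, f(-4) = -40, f(7) = 378, f(-7) = -322, f(14) = 2786, f(-14) = -2730, f(28) = 22008, f(-28) = -21952; none is 0, so f has no rational root and is therefore irreducible over Q (a cubic with no linear factor over a field is irreducible). For an irreducible cubic, the Galois group is A_3 or S_3 according as the discriminant disc(f) = -4a^3 - 27b^2 = -4·(1)^3 - 27·(28)^2 = -21172 is or is not a square in Q. Here disc(f) = -21172 is not a perfect square in Q, so the Galois group of f over Q is not contained in A_3 and must be all of S_3. The splitting field has degree |S_3| = 6 over Q, so [K : Q] = 6.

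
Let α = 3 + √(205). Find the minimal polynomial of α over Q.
m_α(x) = x^2 - 6x - 196

From α - 3 = √(205), squaring gives (α - 3)^2 = 205, i.e. α^2 - 6α + 9 = 205, so α^2 - 6α - 196 = 0. The discriminant of x^2 - 6x - 196 is (-6)^2 - 4·(-196) = 36 + 784 = 820, and 4·(205) is not a perfect square in Q since 205 is squarefree and ≠ 1. Hence x^2 - 6x - 196 is irreducible over Q and is the minimal polynomial of α.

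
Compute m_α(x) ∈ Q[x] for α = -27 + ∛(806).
m_α(x) = x^3 + 81x^2 + 2187x + 18877

Set β = α + 27 = ∛(806), so β^3 = 806. Then (α + 27)^3 - 806 = 0, i.e. α is a root of g(x) = (x + 27)^3 - 806 = x^3 + 81x^2 + 2187x + 18877. Since g(x) = h(x + 27) where h(x) = x^3 - 806, and h is irreducible over Q (because 806 is not a perfect cube, so h has no rational root, and a monic cubic with no rational root is irreducible), g is also irreducible (irreducibility is preserved under the substitution x → x + 27). Hence m_α(x) = x^3 + 81x^2 + 2187x + 18877.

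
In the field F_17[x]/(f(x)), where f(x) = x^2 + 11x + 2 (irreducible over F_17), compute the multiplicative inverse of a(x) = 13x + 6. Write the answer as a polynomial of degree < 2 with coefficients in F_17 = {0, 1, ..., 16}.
a(x)^(-1) ≡ 8x + 15 (mod f(x))

Since f is irreducible over F_17, F_17[x]/(f) is a field and a(x) ≠ 0 has an inverse. Apply the extended Euclidean algorithm to f(x) and a(x) in F_17[x]: f(x) = (4x + 16)·a(x) + (8). The last nonzero remainder is the constant 8 = gcd(f, a) in F_17. Back-substituting through the division chain expresses 8 = s(x)·a(x) + t(x)·f(x) with s(x) ≡ 13x + 1 (mod f), so (13x + 1)·a(x) ≡ 8 (mod f). Multiplying by 8^(-1) ≡ 15 in F_17 gives a(x)^(-1) ≡ 15·(13x + 1) ≡ 8x + 15 (mod f). Check: (13x + 6)·(8x + 15) = 2x^2 + 5x + 5 ≡ 1 (mod x^2 + 11x + 2).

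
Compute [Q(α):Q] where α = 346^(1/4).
[Q(α):Q] = 4

α is a root of x^4 - 346. By Eisenstein's criterion at the prime p = 2 (which divides the constant term 346 but p^2 = 4 does not, since 346 is squarefree), x^4 - 346 is irreducible over Q. Hence [Q(α):Q] = 4.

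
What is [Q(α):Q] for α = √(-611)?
[Q(α):Q] = 2

[Q(α):Q] equals the degree of the minimal polynomial of α. Here α^2 = -611 and x^2 + 611 is irreducible (d = -611 is squarefree, ≠ 1, hence not a square), so deg(m_α) = 2. Thus [Q(α):Q] = 2.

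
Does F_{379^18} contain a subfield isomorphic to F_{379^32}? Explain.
No: F_{379^32} is not a subfield of F_{379^18}

F_{p^m} embeds in F_{p^n} iff m | n. Here 32 ∤ 18 (since 18 = 0·32 + 18 with remainder 18 ≠ 0), so F_{379^32} is not a subfield of F_{379^18}. Equivalently: if it were, the tower law would give 32 = [F_{379^32}:F_379] dividing [F_{379^18}:F_379] = 18, contradiction.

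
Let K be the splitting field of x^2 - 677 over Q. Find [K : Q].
[K : Q] = 2

f(x) = x^2 - 677 factors as (x - √677)(x + √677). The splitting field is K = Q(√677). Since 677 is squarefree and > 1, it is not a perfect square, so x^2 - 677 is irreducible over Q and [Q(√677) : Q] = 2. Hence [K : Q] = 2.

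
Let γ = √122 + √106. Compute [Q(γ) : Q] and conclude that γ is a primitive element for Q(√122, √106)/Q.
[Q(γ) : Q] = 4 (equivalently, Q(γ) = Q(√122, √106))

Obviously Q(γ) ⊆ Q(√122, √106), and [Q(√122, √106):Q] = 4 (since 122, 106 are distinct squarefree integers > 1 with 12932 not a perfect square). To show equality we compute the minimal polynomial of γ. From γ = √122 + √106: γ^2 = 122 + 2√(12932) + 106 = 228 + 2√(12932), so γ^2 - 228 = 2√(12932); squaring, (γ^2 - 228)^2 = 4·12932, i.e. γ^4 - 456γ^2 + 51984 - 51728 = 0, i.e. γ^4 - 456γ^2 + 256 = 0. So γ is a root of x^4 - 456x^2 + 256. This polynomial is irreducible over Q: it has no rational root (each ±√122 ± √106 is irrational), and any factorization into two quadratics over Q would force √(12932) ∈ Q (pairing opposite roots) or √122, √106 ∈ Q (other pairings), all impossible. Hence [Q(γ):Q] = 4 = [Q(√122, √106):Q], so Q(γ) = Q(√122, √106).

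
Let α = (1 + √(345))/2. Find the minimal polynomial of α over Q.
m_α(x) = x^2 - x - 86

From 2α - 1 = √(345), squaring gives (2α - 1)^2 = 345, i.e. 4α^2 - 4α + 1 = 345, so α^2 - α + (1 - 345)/4 = 0. Since 345 ≡ 1 (mod 4), (1 - 345)/4 = -86 ∈ Z. The polynomial x^2 - x - 86 has discriminant 1 - 4·(-86) = 345, which is not a perfect square in Q (d = 345 is squarefree and ≠ 1), so x^2 - x - 86 is irreducible over Q. It is the minimal polynomial of α.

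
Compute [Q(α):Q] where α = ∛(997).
[Q(α):Q] = 3

The minimal polynomial of α is x^3 - 997, irreducible over Q since 997 is not a perfect cube (so x^3 - 997 has no rational root). Hence [Q(α):Q] = deg(m_α) = 3.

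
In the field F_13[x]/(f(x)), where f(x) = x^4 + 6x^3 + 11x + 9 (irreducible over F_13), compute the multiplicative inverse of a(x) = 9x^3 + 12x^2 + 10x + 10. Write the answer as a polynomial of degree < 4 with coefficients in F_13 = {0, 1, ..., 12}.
a(x)^(-1) ≡ 7x^3 + 10x^2 + 11x + 2 (mod f(x))

Since f is irreducible over F_13, F_13[x]/(f) is a field and a(x) ≠ 0 has an inverse. Apply the extended Euclidean algorithm to f(x) and a(x) in F_13[x]: f(x) = (3x + 1)·a(x) + (10x^2 + 10x + 12);  a(x) = (10x + 12)·(10x^2 + 10x + 12) + (4x + 9);  (10x^2 + 10x + 12) = (9x + 5)·(4x + 9) + (6). The last nonzero remainder is the constant 6 = gcd(f, a) in F_13. Back-substituting through the division chain expresses 6 = s(x)·a(x) + t(x)·f(x) with s(x) ≡ 3x^3 + 8x^2 + x + 12 (mod f), so (3x^3 + 8x^2 + x + 12)·a(x) ≡ 6 (mod f). Multiplying by 6^(-1) ≡ 11 in F_13 gives a(x)^(-1) ≡ 11·(3x^3 + 8x^2 + x + 12) ≡ 7x^3 + 10x^2 + 11x + 2 (mod f). Check: (9x^3 + 12x^2 + 10x + 10)·(7x^3 + 10x^2 + 11x + 2) = 11x^6 + 5x^5 + 3x^4 + 8x^3 + 7 ≡ 1 (mod x^4 + 6x^3 + 11x + 9).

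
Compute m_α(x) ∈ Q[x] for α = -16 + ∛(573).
m_α(x) = x^3 + 48x^2 + 768x + 3523

Set β = α + 16 = ∛(573), so β^3 = 573. Then (α + 16)^3 - 573 = 0, i.e. α is a root of g(x) = (x + 16)^3 - 573 = x^3 + 48x^2 + 768x + 3523. Since g(x) = h(x + 16) where h(x) = x^3 - 573, and h is irreducible over Q (because 573 is not a perfect cube, so h has no rational root, and a monic cubic with no rational root is irreducible), g is also irreducible (irreducibility is preserved under the substitution x → x + 16). Hence m_α(x) = x^3 + 48x^2 + 768x + 3523.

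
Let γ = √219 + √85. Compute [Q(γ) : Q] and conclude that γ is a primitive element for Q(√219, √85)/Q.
[Q(γ) : Q] = 4 (equivalently, Q(γ) = Q(√219, √85))

Obviously Q(γ) ⊆ Q(√219, √85), and [Q(√219, √85):Q] = 4 (since 219, 85 are distinct squarefree integers > 1 with 18615 not a perfect square). To show equality we compute the minimal polynomial of γ. From γ = √219 + √85: γ^2 = 219 + 2√(18615) + 85 = 304 + 2√(18615), so γ^2 - 304 = 2√(18615); squaring, (γ^2 - 304)^2 = 4·18615, i.e. γ^4 - 608γ^2 + 92416 - 74460 = 0, i.e. γ^4 - 608γ^2 + 17956 = 0. So γ is a root of x^4 - 608x^2 + 17956. This polynomial is irreducible over Q: it has no rational root (each ±√219 ± √85 is irrational), and any factorization into two quadratics over Q would force √(18615) ∈ Q (pairing opposite roots) or √219, √85 ∈ Q (other pairings), all impossible. Hence [Q(γ):Q] = 4 = [Q(√219, √85):Q], so Q(γ) = Q(√219, √85).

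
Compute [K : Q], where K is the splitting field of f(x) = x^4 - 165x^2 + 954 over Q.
[K : Q] = 4

Solving the quadratic in x^2: x^2 = (165 ± √(165^2 - 4·954))/2 = (165 ± √23409)/2 = (165 ± 153)/2, giving x^2 = 6 or x^2 = 159. So f(x) = (x^2 - 6)(x^2 - 159) and the roots of f are ±√6, ±√159. Hence the splitting field is K = Q(√6, √159). Since 6 and 159 are distinct squarefree integers > 1, their product 954 is not a perfect square, so √159 ∉ Q(√6). By the tower law [K:Q] = [Q(√6,√159):Q(√6)] · [Q(√6):Q] = 2 · 2 = 4.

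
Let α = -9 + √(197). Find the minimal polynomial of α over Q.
m_α(x) = x^2 + 18x - 116

From α + 9 = √(197), squaring gives (α + 9)^2 = 197, i.e. α^2 + 18α + 81 = 197, so α^2 + 18α - 116 = 0. The discriminant of x^2 + 18x - 116 is (18)^2 - 4·(-116) = 324 + 464 = 788, and 4·(197) is not a perfect square in Q since 197 is squarefree and ≠ 1. Hence x^2 + 18x - 116 is irreducible over Q and is the minimal polynomial of α.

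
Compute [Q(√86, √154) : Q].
[Q(√86, √154) : Q] = 4

[Q(√86):Q] = 2 (min poly x^2 - 86, irreducible since 86 is squarefree > 1). For the top step, suppose √154 ∈ Q(√86), say √154 = c + d√86 with c, d ∈ Q. Squaring: 154 = c^2 + 86d^2 + 2cd√86. Since √86 ∉ Q this forces 2cd = 0. If d = 0 then √154 = c ∈ Q, contradicting 154 squarefree > 1. If c = 0 then 154 = 86d^2, so 86·154 = (86d)^2 is a perfect square in Q — but 86·154 = 13244 is not a perfect square (since 86 and 154 are distinct squarefree integers). Contradiction. Hence √154 ∉ Q(√86), so x^2 - 154 stays irreducible over Q(√86) and [Q(√86, √154) : Q(√86)] = 2. By the tower law, [Q(√86, √154) : Q] = 2 · 2 = 4.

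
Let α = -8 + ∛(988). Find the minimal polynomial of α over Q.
m_α(x) = x^3 + 24x^2 + 192x - 476

Set β = α + 8 = ∛(988), so β^3 = 988. Then (α + 8)^3 - 988 = 0, i.e. α is a root of g(x) = (x + 8)^3 - 988 = x^3 + 24x^2 + 192x - 476. Since g(x) = h(x + 8) where h(x) = x^3 - 988, and h is irreducible over Q (because 988 is not a perfect cube, so h has no rational root, and a monic cubic with no rational root is irreducible), g is also irreducible (irreducibility is preserved under the substitution x → x + 8). Hence m_α(x) = x^3 + 24x^2 + 192x - 476.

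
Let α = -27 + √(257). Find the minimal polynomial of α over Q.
m_α(x) = x^2 + 54x + 472

From α + 27 = √(257), squaring gives (α + 27)^2 = 257, i.e. α^2 + 54α + 729 = 257, so α^2 + 54α + 472 = 0. The discriminant of x^2 + 54x + 472 is (54)^2 - 4·(472) = 2916 - 1888 = 1028, and 4·(257) is not a perfect square in Q since 257 is squarefree and ≠ 1. Hence x^2 + 54x + 472 is irreducible over Q and is the minimal polynomial of α.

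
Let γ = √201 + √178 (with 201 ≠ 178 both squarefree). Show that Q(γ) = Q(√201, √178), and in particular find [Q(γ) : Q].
[Q(γ) : Q] = 4 (equivalently, Q(γ) = Q(√201, √178))

Obviously Q(γ) ⊆ Q(√201, √178), and [Q(√201, √178):Q] = 4 (since 201, 178 are distinct squarefree integers > 1 with 35778 not a perfect square). To show equality we compute the minimal polynomial of γ. From γ = √201 + √178: γ^2 = 201 + 2√(35778) + 178 = 379 + 2√(35778), so γ^2 - 379 = 2√(35778); squaring, (γ^2 - 379)^2 = 4·35778, i.e. γ^4 - 758γ^2 + 143641 - 143112 = 0, i.e. γ^4 - 758γ^2 + 529 = 0. So γ is a root of x^4 - 758x^2 + 529. This polynomial is irreducible over Q: it has no rational root (each ±√201 ± √178 is irrational), and any factorization into two quadratics over Q would force √(35778) ∈ Q (pairing opposite roots) or √201, √178 ∈ Q (other pairings), all impossible. Hence [Q(γ):Q] = 4 = [Q(√201, √178):Q], so Q(γ) = Q(√201, √178).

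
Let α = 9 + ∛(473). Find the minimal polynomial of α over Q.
m_α(x) = x^3 - 27x^2 + 243x - 1202

Set β = α - 9 = ∛(473), so β^3 = 473. Then (α - 9)^3 - 473 = 0, i.e. α is a root of g(x) = (x - 9)^3 - 473 = x^3 - 27x^2 + 243x - 1202. Since g(x) = h(x - 9) where h(x) = x^3 - 473, and h is irreducible over Q (because 473 is not a perfect cube, so h has no rational root, and a monic cubic with no rational root is irreducible), g is also irreducible (irreducibility is preserved under the substitution x → x - 9). Hence m_α(x) = x^3 - 27x^2 + 243x - 1202.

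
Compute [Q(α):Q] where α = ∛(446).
[Q(α):Q] = 3

The minimal polynomial of α is x^3 - 446, irreducible over Q since 446 is not a perfect cube (so x^3 - 446 has no rational root). Hence [Q(α):Q] = deg(m_α) = 3.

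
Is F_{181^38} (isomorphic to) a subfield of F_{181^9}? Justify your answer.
No: F_{181^38} is not a subfield of F_{181^9}

F_{p^m} embeds in F_{p^n} iff m | n. Here 38 ∤ 9 (since 9 = 0·38 + 9 with remainder 9 ≠ 0), so F_{181^38} is not a subfield of F_{181^9}. Equivalently: if it were, the tower law would give 38 = [F_{181^38}:F_181] dividing [F_{181^9}:F_181] = 9, contradiction.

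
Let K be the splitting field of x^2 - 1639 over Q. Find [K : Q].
[K : Q] = 2

f(x) = x^2 - 1639 factors as (x - √1639)(x + √1639). The splitting field is K = Q(√1639). Since 1639 is squarefree and > 1, it is not a perfect square, so x^2 - 1639 is irreducible over Q and [Q(√1639) : Q] = 2. Hence [K : Q] = 2.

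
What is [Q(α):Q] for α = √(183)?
[Q(α):Q] = 2

[Q(α):Q] equals the degree of the minimal polynomial of α. Here α^2 = 183 and x^2 - 183 is irreducible (d = 183 is squarefree, ≠ 1, hence not a square), so deg(m_α) = 2. Thus [Q(α):Q] = 2.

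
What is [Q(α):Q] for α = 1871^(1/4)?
[Q(α):Q] = 4

α is a root of x^4 - 1871. By Eisenstein's criterion at the prime p = 1871 (which divides the constant term 1871 but p^2 = 3500641 does not, since 1871 is squarefree), x^4 - 1871 is irreducible over Q. Hence [Q(α):Q] = 4.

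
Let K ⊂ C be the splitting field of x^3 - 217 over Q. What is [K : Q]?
[K : Q] = 6

The roots of x^3 - 217 are ∛217, ω∛217, ω^2∛217 where ω = e^(2πi/3) is a primitive cube root of unity, so K = Q(∛217, ω). Now [Q(∛217):Q] = 3 (since 217 is not a perfect cube, x^3 - 217 is irreducible) and [Q(ω):Q] = 2. Both 2 and 3 divide [K:Q], and [K:Q] ≤ 3·2 = 6, so [K:Q] = 6. (Equivalently: Q(∛217) ⊂ R but ω ∉ R, so [K : Q(∛217)] = 2.)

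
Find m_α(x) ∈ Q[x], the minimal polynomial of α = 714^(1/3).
m_α(x) = x^3 - 714

α satisfies α^3 = 714, so x^3 - 714 annihilates α. By the rational root test, a rational root p/q (in lowest terms) of x^3 - 714 would satisfy p^3 = 714 q^3, forcing q = 1 and p^3 = 714; but 714 is not a perfect cube, contradiction. A monic cubic over Q with no rational root is irreducible (any nontrivial factorization would include a linear factor). Hence x^3 - 714 is the minimal polynomial of α, and in particular [Q(α):Q] = 3.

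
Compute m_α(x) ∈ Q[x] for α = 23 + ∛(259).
m_α(x) = x^3 - 69x^2 + 1587x - 12426

Set β = α - 23 = ∛(259), so β^3 = 259. Then (α - 23)^3 - 259 = 0, i.e. α is a root of g(x) = (x - 23)^3 - 259 = x^3 - 69x^2 + 1587x - 12426. Since g(x) = h(x - 23) where h(x) = x^3 - 259, and h is irreducible over Q (because 259 is not a perfect cube, so h has no rational root, and a monic cubic with no rational root is irreducible), g is also irreducible (irreducibility is preserved under the substitution x → x - 23). Hence m_α(x) = x^3 - 69x^2 + 1587x - 12426.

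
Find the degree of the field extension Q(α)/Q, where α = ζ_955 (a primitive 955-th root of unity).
[Q(α):Q] = 760

The minimal polynomial of ζ_955 over Q is the 955-th cyclotomic polynomial Φ_955(x), which is irreducible over Q and has degree φ(955) = 760. Hence [Q(α):Q] = φ(955) = 760.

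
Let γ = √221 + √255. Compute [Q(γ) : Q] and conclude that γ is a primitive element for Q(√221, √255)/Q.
[Q(γ) : Q] = 4 (equivalently, Q(γ) = Q(√221, √255))

Obviously Q(γ) ⊆ Q(√221, √255), and [Q(√221, √255):Q] = 4 (since 221, 255 are distinct squarefree integers > 1 with 56355 not a perfect square). To show equality we compute the minimal polynomial of γ. From γ = √221 + √255: γ^2 = 221 + 2√(56355) + 255 = 476 + 2√(56355), so γ^2 - 476 = 2√(56355); squaring, (γ^2 - 476)^2 = 4·56355, i.e. γ^4 - 952γ^2 + 226576 - 225420 = 0, i.e. γ^4 - 952γ^2 + 1156 = 0. So γ is a root of x^4 - 952x^2 + 1156. This polynomial is irreducible over Q: it has no rational root (each ±√221 ± √255 is irrational), and any factorization into two quadratics over Q would force √(56355) ∈ Q (pairing opposite roots) or √221, √255 ∈ Q (other pairings), all impossible. Hence [Q(γ):Q] = 4 = [Q(√221, √255):Q], so Q(γ) = Q(√221, √255).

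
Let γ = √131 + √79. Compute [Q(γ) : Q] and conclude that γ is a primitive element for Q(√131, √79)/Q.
[Q(γ) : Q] = 4 (equivalently, Q(γ) = Q(√131, √79))

Obviously Q(γ) ⊆ Q(√131, √79), and [Q(√131, √79):Q] = 4 (since 131, 79 are distinct squarefree integers > 1 with 10349 not a perfect square). To show equality we compute the minimal polynomial of γ. From γ = √131 + √79: γ^2 = 131 + 2√(10349) + 79 = 210 + 2√(10349), so γ^2 - 210 = 2√(10349); squaring, (γ^2 - 210)^2 = 4·10349, i.e. γ^4 - 420γ^2 + 44100 - 41396 = 0, i.e. γ^4 - 420γ^2 + 2704 = 0. So γ is a root of x^4 - 420x^2 + 2704. This polynomial is irreducible over Q: it has no rational root (each ±√131 ± √79 is irrational), and any factorization into two quadratics over Q would force √(10349) ∈ Q (pairing opposite roots) or √131, √79 ∈ Q (other pairings), all impossible. Hence [Q(γ):Q] = 4 = [Q(√131, √79):Q], so Q(γ) = Q(√131, √79).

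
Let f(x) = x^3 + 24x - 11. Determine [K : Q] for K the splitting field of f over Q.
[K : Q] = 6

By the rational root test, any rational root of the monic integer polynomial f(x) = x^3 + 24x - 11 must be an integer dividing the constant term -11, i.e. one of ±{1, 11}. Evaluating: f(1) = 14, f(-1) = -36, f(11) = 1584, f(-11) = -1606; none is 0, so f has no rational root and is therefore irreducible over Q (a cubic with no linear factor over a field is irreducible). For an irreducible cubic, the Galois group is A_3 or S_3 according as the discriminant disc(f) = -4a^3 - 27b^2 = -4·(24)^3 - 27·(-11)^2 = -58563 is or is not a square in Q. Here disc(f) = -58563 is not a perfect square in Q, so the Galois group of f over Q is not contained in A_3 and must be all of S_3. The splitting field has degree |S_3| = 6 over Q, so [K : Q] = 6.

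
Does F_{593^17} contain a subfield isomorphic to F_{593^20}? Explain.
No: F_{593^20} is not a subfield of F_{593^17}

F_{p^m} embeds in F_{p^n} iff m | n. Here 20 ∤ 17 (since 17 = 0·20 + 17 with remainder 17 ≠ 0), so F_{593^20} is not a subfield of F_{593^17}. Equivalently: if it were, the tower law would give 20 = [F_{593^20}:F_593] dividing [F_{593^17}:F_593] = 17, contradiction.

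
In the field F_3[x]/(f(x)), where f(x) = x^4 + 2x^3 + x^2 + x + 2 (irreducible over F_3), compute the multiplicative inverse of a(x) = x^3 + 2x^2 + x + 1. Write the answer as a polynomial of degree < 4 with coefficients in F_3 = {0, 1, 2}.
a(x)^(-1) ≡ x (mod f(x))

Since f is irreducible over F_3, F_3[x]/(f) is a field and a(x) ≠ 0 has an inverse. Apply the extended Euclidean algorithm to f(x) and a(x) in F_3[x]: f(x) = (x)·a(x) + (2). The last nonzero remainder is the constant 2 = gcd(f, a) in F_3. Back-substituting through the division chain expresses 2 = s(x)·a(x) + t(x)·f(x) with s(x) ≡ 2x (mod f), so (2x)·a(x) ≡ 2 (mod f). Multiplying by 2^(-1) ≡ 2 in F_3 gives a(x)^(-1) ≡ 2·(2x) ≡ x (mod f). Check: (x^3 + 2x^2 + x + 1)·(x) = x^4 + 2x^3 + x^2 + x ≡ 1 (mod x^4 + 2x^3 + x^2 + x + 2).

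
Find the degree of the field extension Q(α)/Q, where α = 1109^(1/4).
[Q(α):Q] = 4

α is a root of x^4 - 1109. By Eisenstein's criterion at the prime p = 1109 (which divides the constant term 1109 but p^2 = 1229881 does not, since 1109 is squarefree), x^4 - 1109 is irreducible over Q. Hence [Q(α):Q] = 4.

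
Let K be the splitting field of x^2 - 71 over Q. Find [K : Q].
[K : Q] = 2

f(x) = x^2 - 71 factors as (x - √71)(x + √71). The splitting field is K = Q(√71). Since 71 is squarefree and > 1, it is not a perfect square, so x^2 - 71 is irreducible over Q and [Q(√71) : Q] = 2. Hence [K : Q] = 2.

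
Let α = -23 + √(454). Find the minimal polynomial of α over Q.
m_α(x) = x^2 + 46x + 75

From α + 23 = √(454), squaring gives (α + 23)^2 = 454, i.e. α^2 + 46α + 529 = 454, so α^2 + 46α + 75 = 0. The discriminant of x^2 + 46x + 75 is (46)^2 - 4·(75) = 2116 - 300 = 1816, and 4·(454) is not a perfect square in Q since 454 is squarefree and ≠ 1. Hence x^2 + 46x + 75 is irreducible over Q and is the minimal polynomial of α.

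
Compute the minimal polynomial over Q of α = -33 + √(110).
m_α(x) = x^2 + 66x + 979

From α + 33 = √(110), squaring gives (α + 33)^2 = 110, i.e. α^2 + 66α + 1089 = 110, so α^2 + 66α + 979 = 0. The discriminant of x^2 + 66x + 979 is (66)^2 - 4·(979) = 4356 - 3916 = 440, and 4·(110) is not a perfect square in Q since 110 is squarefree and ≠ 1. Hence x^2 + 66x + 979 is irreducible over Q and is the minimal polynomial of α.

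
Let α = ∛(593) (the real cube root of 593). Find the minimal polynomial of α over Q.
m_α(x) = x^3 - 593

α satisfies α^3 = 593, so x^3 - 593 annihilates α. By the rational root test, a rational root p/q (in lowest terms) of x^3 - 593 would satisfy p^3 = 593 q^3, forcing q = 1 and p^3 = 593; but 593 is not a perfect cube, contradiction. A monic cubic over Q with no rational root is irreducible (any nontrivial factorization would include a linear factor). Hence x^3 - 593 is the minimal polynomial of α, and in particular [Q(α):Q] = 3.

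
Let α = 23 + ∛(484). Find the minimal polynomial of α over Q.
m_α(x) = x^3 - 69x^2 + 1587x - 12651

Set β = α - 23 = ∛(484), so β^3 = 484. Then (α - 23)^3 - 484 = 0, i.e. α is a root of g(x) = (x - 23)^3 - 484 = x^3 - 69x^2 + 1587x - 12651. Since g(x) = h(x - 23) where h(x) = x^3 - 484, and h is irreducible over Q (because 484 is not a perfect cube, so h has no rational root, and a monic cubic with no rational root is irreducible), g is also irreducible (irreducibility is preserved under the substitution x → x - 23). Hence m_α(x) = x^3 - 69x^2 + 1587x - 12651.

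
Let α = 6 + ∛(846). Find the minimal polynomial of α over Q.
m_α(x) = x^3 - 18x^2 + 108x - 1062

Set β = α - 6 = ∛(846), so β^3 = 846. Then (α - 6)^3 - 846 = 0, i.e. α is a root of g(x) = (x - 6)^3 - 846 = x^3 - 18x^2 + 108x - 1062. Since g(x) = h(x - 6) where h(x) = x^3 - 846, and h is irreducible over Q (because 846 is not a perfect cube, so h has no rational root, and a monic cubic with no rational root is irreducible), g is also irreducible (irreducibility is preserved under the substitution x → x - 6). Hence m_α(x) = x^3 - 18x^2 + 108x - 1062.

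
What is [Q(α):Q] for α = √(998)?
[Q(α):Q] = 2

[Q(α):Q] equals the degree of the minimal polynomial of α. Here α^2 = 998 and x^2 - 998 is irreducible (d = 998 is squarefree, ≠ 1, hence not a square), so deg(m_α) = 2. Thus [Q(α):Q] = 2.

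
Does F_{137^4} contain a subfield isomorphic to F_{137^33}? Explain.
No: F_{137^33} is not a subfield of F_{137^4}

F_{p^m} embeds in F_{p^n} iff m | n. Here 33 ∤ 4 (since 4 = 0·33 + 4 with remainder 4 ≠ 0), so F_{137^33} is not a subfield of F_{137^4}. Equivalently: if it were, the tower law would give 33 = [F_{137^33}:F_137] dividing [F_{137^4}:F_137] = 4, contradiction.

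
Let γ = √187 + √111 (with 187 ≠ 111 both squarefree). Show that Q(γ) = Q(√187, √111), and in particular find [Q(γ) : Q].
[Q(γ) : Q] = 4 (equivalently, Q(γ) = Q(√187, √111))

Obviously Q(γ) ⊆ Q(√187, √111), and [Q(√187, √111):Q] = 4 (since 187, 111 are distinct squarefree integers > 1 with 20757 not a perfect square). To show equality we compute the minimal polynomial of γ. From γ = √187 + √111: γ^2 = 187 + 2√(20757) + 111 = 298 + 2√(20757), so γ^2 - 298 = 2√(20757); squaring, (γ^2 - 298)^2 = 4·20757, i.e. γ^4 - 596γ^2 + 88804 - 83028 = 0, i.e. γ^4 - 596γ^2 + 5776 = 0. So γ is a root of x^4 - 596x^2 + 5776. This polynomial is irreducible over Q: it has no rational root (each ±√187 ± √111 is irrational), and any factorization into two quadratics over Q would force √(20757) ∈ Q (pairing opposite roots) or √187, √111 ∈ Q (other pairings), all impossible. Hence [Q(γ):Q] = 4 = [Q(√187, √111):Q], so Q(γ) = Q(√187, √111).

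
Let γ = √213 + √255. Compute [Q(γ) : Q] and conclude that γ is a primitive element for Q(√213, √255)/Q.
[Q(γ) : Q] = 4 (equivalently, Q(γ) = Q(√213, √255))

Obviously Q(γ) ⊆ Q(√213, √255), and [Q(√213, √255):Q] = 4 (since 213, 255 are distinct squarefree integers > 1 with 54315 not a perfect square). To show equality we compute the minimal polynomial of γ. From γ = √213 + √255: γ^2 = 213 + 2√(54315) + 255 = 468 + 2√(54315), so γ^2 - 468 = 2√(54315); squaring, (γ^2 - 468)^2 = 4·54315, i.e. γ^4 - 936γ^2 + 219024 - 217260 = 0, i.e. γ^4 - 936γ^2 + 1764 = 0. So γ is a root of x^4 - 936x^2 + 1764. This polynomial is irreducible over Q: it has no rational root (each ±√213 ± √255 is irrational), and any factorization into two quadratics over Q would force √(54315) ∈ Q (pairing opposite roots) or √213, √255 ∈ Q (other pairings), all impossible. Hence [Q(γ):Q] = 4 = [Q(√213, √255):Q], so Q(γ) = Q(√213, √255).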